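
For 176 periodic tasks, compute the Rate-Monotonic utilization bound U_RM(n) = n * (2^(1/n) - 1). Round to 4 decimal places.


Compute 2^(1/176) = 1.0039461017
Subtract 1: 1.0039461017 - 1 = 0.0039461017
Multiply by n: 176 * 0.0039461017 = 0.6945138992
Round to 4 dp: 0.6945

0.6945


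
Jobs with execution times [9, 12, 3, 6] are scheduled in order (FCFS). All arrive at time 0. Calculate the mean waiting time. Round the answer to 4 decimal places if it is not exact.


FCFS order (as given): [9, 12, 3, 6]
Waiting times:
  Job 1: wait = 0
  Job 2: wait = 9
  Job 3: wait = 21
  Job 4: wait = 24
Sum of waiting times = 54
Average waiting time = 54/4 = 13.5

13.5


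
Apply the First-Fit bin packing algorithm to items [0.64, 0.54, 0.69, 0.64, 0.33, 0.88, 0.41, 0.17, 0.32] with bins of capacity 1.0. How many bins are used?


Place items sequentially using First-Fit:
  Item 0.64 -> new Bin 1
  Item 0.54 -> new Bin 2
  Item 0.69 -> new Bin 3
  Item 0.64 -> new Bin 4
  Item 0.33 -> Bin 1 (now 0.97)
  Item 0.88 -> new Bin 5
  Item 0.41 -> Bin 2 (now 0.95)
  Item 0.17 -> Bin 3 (now 0.86)
  Item 0.32 -> Bin 4 (now 0.96)
Total bins used = 5

5


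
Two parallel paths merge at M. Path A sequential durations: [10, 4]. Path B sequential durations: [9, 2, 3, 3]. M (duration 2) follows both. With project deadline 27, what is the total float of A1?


Forward pass: ES(A1) = sum of predecessors on chain A = 0
EF = ES + duration = 0 + 10 = 10
Backward pass: LF(M) = deadline = 27; LS(M) = 27 - 2 = 25
LF(A1) = LS(M) - sum(successors on chain A) = 25 - 4 = 21
LS = LF - duration = 21 - 10 = 11
Total float = LS - ES = 11 - 0 = 11

11


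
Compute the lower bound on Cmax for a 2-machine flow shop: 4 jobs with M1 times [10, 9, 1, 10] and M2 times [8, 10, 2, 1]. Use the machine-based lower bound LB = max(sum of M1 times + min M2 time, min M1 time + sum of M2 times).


LB1 = sum(M1 times) + min(M2 times) = 30 + 1 = 31
LB2 = min(M1 times) + sum(M2 times) = 1 + 21 = 22
Lower bound = max(LB1, LB2) = max(31, 22) = 31

31


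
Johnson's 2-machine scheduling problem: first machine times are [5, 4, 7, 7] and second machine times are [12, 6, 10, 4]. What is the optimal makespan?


Apply Johnson's rule:
  Group 1 (a <= b): [(2, 4, 6), (1, 5, 12), (3, 7, 10)]
  Group 2 (a > b): [(4, 7, 4)]
Optimal job order: [2, 1, 3, 4]
Schedule:
  Job 2: M1 done at 4, M2 done at 10
  Job 1: M1 done at 9, M2 done at 22
  Job 3: M1 done at 16, M2 done at 32
  Job 4: M1 done at 23, M2 done at 36
Makespan = 36

36


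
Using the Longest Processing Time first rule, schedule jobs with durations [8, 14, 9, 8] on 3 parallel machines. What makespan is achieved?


Sort jobs in decreasing order (LPT): [14, 9, 8, 8]
Assign each job to the least loaded machine:
  Machine 1: jobs [14], load = 14
  Machine 2: jobs [9], load = 9
  Machine 3: jobs [8, 8], load = 16
Makespan = max load = 16

16


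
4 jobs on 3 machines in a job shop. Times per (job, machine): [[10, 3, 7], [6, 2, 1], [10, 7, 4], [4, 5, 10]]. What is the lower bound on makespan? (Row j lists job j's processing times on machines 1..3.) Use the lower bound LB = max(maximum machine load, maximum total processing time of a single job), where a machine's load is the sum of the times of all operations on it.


Machine loads:
  Machine 1: 10 + 6 + 10 + 4 = 30
  Machine 2: 3 + 2 + 7 + 5 = 17
  Machine 3: 7 + 1 + 4 + 10 = 22
Max machine load = 30
Job totals:
  Job 1: 20
  Job 2: 9
  Job 3: 21
  Job 4: 19
Max job total = 21
Lower bound = max(30, 21) = 30

30


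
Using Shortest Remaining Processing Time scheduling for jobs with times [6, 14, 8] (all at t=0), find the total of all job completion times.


Since all jobs arrive at t=0, SRPT equals SPT ordering.
SPT order: [6, 8, 14]
Completion times:
  Job 1: p=6, C=6
  Job 2: p=8, C=14
  Job 3: p=14, C=28
Total completion time = 6 + 14 + 28 = 48

48


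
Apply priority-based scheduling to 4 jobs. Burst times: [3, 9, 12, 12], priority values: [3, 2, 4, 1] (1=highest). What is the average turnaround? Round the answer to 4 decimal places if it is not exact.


Sort by priority (ascending = highest first):
Order: [(1, 12), (2, 9), (3, 3), (4, 12)]
Completion times:
  Priority 1, burst=12, C=12
  Priority 2, burst=9, C=21
  Priority 3, burst=3, C=24
  Priority 4, burst=12, C=36
Average turnaround = 93/4 = 23.25

23.25


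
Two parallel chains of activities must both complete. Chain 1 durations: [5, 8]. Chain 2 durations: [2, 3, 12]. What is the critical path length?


Path A total = 5 + 8 = 13
Path B total = 2 + 3 + 12 = 17
Critical path = longest path = max(13, 17) = 17

17


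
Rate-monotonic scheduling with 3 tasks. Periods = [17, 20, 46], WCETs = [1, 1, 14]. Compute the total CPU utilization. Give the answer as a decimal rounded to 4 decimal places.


Compute individual utilizations (exact fractions):
  Task 1: C/T = 1/17 (approx. 0.0588)
  Task 2: C/T = 1/20 (approx. 0.05)
  Task 3: C/T = 14/46 = 7/23 (approx. 0.3043)
Total utilization U = 1/17 + 1/20 + 7/23 = 3231/7820
Rounded to 4 decimal places: U = 0.4132
RM (Liu & Layland) bound for 3 tasks = 0.779763; compare with U = 3231/7820 (approx. 0.413171)
U <= bound, so schedulable by RM sufficient condition.

0.4132


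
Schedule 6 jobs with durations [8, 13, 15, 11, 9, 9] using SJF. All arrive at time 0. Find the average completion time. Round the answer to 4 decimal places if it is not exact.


SJF order (ascending): [8, 9, 9, 11, 13, 15]
Completion times:
  Job 1: burst=8, C=8
  Job 2: burst=9, C=17
  Job 3: burst=9, C=26
  Job 4: burst=11, C=37
  Job 5: burst=13, C=50
  Job 6: burst=15, C=65
Average completion = 203/6 = 33.8333

33.8333


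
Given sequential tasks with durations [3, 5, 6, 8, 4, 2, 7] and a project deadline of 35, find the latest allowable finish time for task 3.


LF(activity 3) = deadline - sum of successor durations
Successors: activities 4 through 7 with durations [8, 4, 2, 7]
Sum of successor durations = 21
LF = 35 - 21 = 14

14


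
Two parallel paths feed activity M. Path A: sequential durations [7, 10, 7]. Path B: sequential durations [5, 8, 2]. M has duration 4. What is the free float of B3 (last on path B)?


ES(B3) = sum of predecessors on chain B = 13
EF(B3) = ES + duration = 13 + 2 = 15
Successor of B3 is M. ES(M) = max(sum(A), sum(B)) = max(24, 15) = 24
Free float = ES(successor) - EF(current) = 24 - 15 = 9

9


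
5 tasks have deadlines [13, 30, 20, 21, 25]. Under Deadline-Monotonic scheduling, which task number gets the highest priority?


Sort tasks by relative deadline (ascending):
  Task 1: deadline = 13
  Task 3: deadline = 20
  Task 4: deadline = 21
  Task 5: deadline = 25
  Task 2: deadline = 30
Priority order (highest first): [1, 3, 4, 5, 2]
Highest priority task = 1

1


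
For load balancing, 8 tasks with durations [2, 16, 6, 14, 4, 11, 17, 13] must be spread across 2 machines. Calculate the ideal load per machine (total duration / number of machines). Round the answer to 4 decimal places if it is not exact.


Total processing time = 2 + 16 + 6 + 14 + 4 + 11 + 17 + 13 = 83
Number of machines = 2
Ideal balanced load = 83 / 2 = 41.5

41.5


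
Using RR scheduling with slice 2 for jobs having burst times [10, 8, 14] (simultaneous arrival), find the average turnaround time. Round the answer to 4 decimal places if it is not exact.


Time quantum = 2
Execution trace:
  J1 runs 2 units, time = 2
  J2 runs 2 units, time = 4
  J3 runs 2 units, time = 6
  J1 runs 2 units, time = 8
  J2 runs 2 units, time = 10
  J3 runs 2 units, time = 12
  J1 runs 2 units, time = 14
  J2 runs 2 units, time = 16
  J3 runs 2 units, time = 18
  J1 runs 2 units, time = 20
  J2 runs 2 units, time = 22
  J3 runs 2 units, time = 24
  J1 runs 2 units, time = 26
  J3 runs 2 units, time = 28
  J3 runs 2 units, time = 30
  J3 runs 2 units, time = 32
Finish times: [26, 22, 32]
Average turnaround = 80/3 = 26.6667

26.6667


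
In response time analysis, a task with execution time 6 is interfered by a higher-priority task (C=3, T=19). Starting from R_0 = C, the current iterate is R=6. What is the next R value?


R_next = C + ceil(R_prev / T_hp) * C_hp
ceil(6 / 19) = ceil(0.3158) = 1
Interference = 1 * 3 = 3
R_next = 6 + 3 = 9

9


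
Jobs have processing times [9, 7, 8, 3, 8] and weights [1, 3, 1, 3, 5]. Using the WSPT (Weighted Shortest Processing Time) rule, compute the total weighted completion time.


Compute p/w ratios and sort ascending (WSPT): [(3, 3), (8, 5), (7, 3), (8, 1), (9, 1)]
Compute weighted completion times:
  Job (p=3,w=3): C=3, w*C=3*3=9
  Job (p=8,w=5): C=11, w*C=5*11=55
  Job (p=7,w=3): C=18, w*C=3*18=54
  Job (p=8,w=1): C=26, w*C=1*26=26
  Job (p=9,w=1): C=35, w*C=1*35=35
Total weighted completion time = 179

179


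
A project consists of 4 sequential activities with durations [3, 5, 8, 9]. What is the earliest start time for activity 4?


Activity 4 starts after activities 1 through 3 complete.
Predecessor durations: [3, 5, 8]
ES = 3 + 5 + 8 = 16

16


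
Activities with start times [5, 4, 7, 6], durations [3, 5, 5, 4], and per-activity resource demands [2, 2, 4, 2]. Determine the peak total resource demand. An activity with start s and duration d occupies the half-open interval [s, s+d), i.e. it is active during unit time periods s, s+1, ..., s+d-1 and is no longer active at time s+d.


Each activity i is active on [start_i, start_i + duration_i).
Compute total resource usage per time slot:
  t=0: active resources = [], total = 0
  t=1: active resources = [], total = 0
  t=2: active resources = [], total = 0
  t=3: active resources = [], total = 0
  t=4: active resources = [2], total = 2
  t=5: active resources = [2, 2], total = 4
  t=6: active resources = [2, 2, 2], total = 6
  t=7: active resources = [2, 2, 4, 2], total = 10
  t=8: active resources = [2, 4, 2], total = 8
  t=9: active resources = [4, 2], total = 6
  t=10: active resources = [4], total = 4
  t=11: active resources = [4], total = 4
Peak resource demand = 10

10


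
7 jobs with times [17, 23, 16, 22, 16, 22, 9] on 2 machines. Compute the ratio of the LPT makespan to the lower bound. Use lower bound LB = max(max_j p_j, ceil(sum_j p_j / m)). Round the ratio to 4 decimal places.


LPT order: [23, 22, 22, 17, 16, 16, 9]
Machine loads after assignment: [65, 60]
LPT makespan = 65
Lower bound = max(max_job, ceil(total/2)) = max(23, 63) = 63
Ratio = 65 / 63 = 1.0317

1.0317


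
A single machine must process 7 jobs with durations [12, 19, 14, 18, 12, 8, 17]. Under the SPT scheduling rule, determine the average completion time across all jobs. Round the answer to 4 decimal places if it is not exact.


Sort jobs by processing time (SPT order): [8, 12, 12, 14, 17, 18, 19]
Compute completion times sequentially:
  Job 1: processing = 8, completes at 8
  Job 2: processing = 12, completes at 20
  Job 3: processing = 12, completes at 32
  Job 4: processing = 14, completes at 46
  Job 5: processing = 17, completes at 63
  Job 6: processing = 18, completes at 81
  Job 7: processing = 19, completes at 100
Sum of completion times = 350
Average completion time = 350/7 = 50.0

50.0


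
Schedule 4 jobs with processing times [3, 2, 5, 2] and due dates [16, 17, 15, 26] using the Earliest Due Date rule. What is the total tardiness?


Sort by due date (EDD order): [(5, 15), (3, 16), (2, 17), (2, 26)]
Compute completion times and tardiness:
  Job 1: p=5, d=15, C=5, tardiness=max(0,5-15)=0
  Job 2: p=3, d=16, C=8, tardiness=max(0,8-16)=0
  Job 3: p=2, d=17, C=10, tardiness=max(0,10-17)=0
  Job 4: p=2, d=26, C=12, tardiness=max(0,12-26)=0
Total tardiness = 0

0


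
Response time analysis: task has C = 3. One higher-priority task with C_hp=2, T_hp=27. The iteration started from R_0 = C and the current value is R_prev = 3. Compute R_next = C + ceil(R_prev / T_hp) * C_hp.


R_next = C + ceil(R_prev / T_hp) * C_hp
ceil(3 / 27) = ceil(0.1111) = 1
Interference = 1 * 2 = 2
R_next = 3 + 2 = 5

5


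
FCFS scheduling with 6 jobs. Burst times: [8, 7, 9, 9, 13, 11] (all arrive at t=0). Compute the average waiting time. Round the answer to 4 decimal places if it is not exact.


FCFS order (as given): [8, 7, 9, 9, 13, 11]
Waiting times:
  Job 1: wait = 0
  Job 2: wait = 8
  Job 3: wait = 15
  Job 4: wait = 24
  Job 5: wait = 33
  Job 6: wait = 46
Sum of waiting times = 126
Average waiting time = 126/6 = 21.0

21.0


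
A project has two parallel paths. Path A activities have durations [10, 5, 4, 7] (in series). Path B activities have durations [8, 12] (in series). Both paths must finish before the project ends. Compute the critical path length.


Path A total = 10 + 5 + 4 + 7 = 26
Path B total = 8 + 12 = 20
Critical path = longest path = max(26, 20) = 26

26


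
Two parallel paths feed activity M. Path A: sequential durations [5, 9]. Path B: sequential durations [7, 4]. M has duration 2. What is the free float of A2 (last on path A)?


ES(A2) = sum of predecessors on chain A = 5
EF(A2) = ES + duration = 5 + 9 = 14
Successor of A2 is M. ES(M) = max(sum(A), sum(B)) = max(14, 11) = 14
Free float = ES(successor) - EF(current) = 14 - 14 = 0

0


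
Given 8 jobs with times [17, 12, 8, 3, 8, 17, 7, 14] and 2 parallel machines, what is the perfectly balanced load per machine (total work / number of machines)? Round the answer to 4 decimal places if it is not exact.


Total processing time = 17 + 12 + 8 + 3 + 8 + 17 + 7 + 14 = 86
Number of machines = 2
Ideal balanced load = 86 / 2 = 43.0

43.0


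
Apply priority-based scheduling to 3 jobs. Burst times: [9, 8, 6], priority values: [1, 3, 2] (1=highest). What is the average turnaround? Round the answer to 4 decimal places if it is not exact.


Sort by priority (ascending = highest first):
Order: [(1, 9), (2, 6), (3, 8)]
Completion times:
  Priority 1, burst=9, C=9
  Priority 2, burst=6, C=15
  Priority 3, burst=8, C=23
Average turnaround = 47/3 = 15.6667

15.6667


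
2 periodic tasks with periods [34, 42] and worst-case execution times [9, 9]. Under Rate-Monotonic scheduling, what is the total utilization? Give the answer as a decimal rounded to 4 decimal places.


Compute individual utilizations (exact fractions):
  Task 1: C/T = 9/34 (approx. 0.2647)
  Task 2: C/T = 9/42 = 3/14 (approx. 0.2143)
Total utilization U = 9/34 + 3/14 = 57/119
Rounded to 4 decimal places: U = 0.4790
RM (Liu & Layland) bound for 2 tasks = 0.828427; compare with U = 57/119 (approx. 0.478992)
U <= bound, so schedulable by RM sufficient condition.

0.4790


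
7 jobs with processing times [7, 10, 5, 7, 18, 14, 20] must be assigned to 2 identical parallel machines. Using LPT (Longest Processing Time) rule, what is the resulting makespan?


Sort jobs in decreasing order (LPT): [20, 18, 14, 10, 7, 7, 5]
Assign each job to the least loaded machine:
  Machine 1: jobs [20, 10, 7, 5], load = 42
  Machine 2: jobs [18, 14, 7], load = 39
Makespan = max load = 42

42


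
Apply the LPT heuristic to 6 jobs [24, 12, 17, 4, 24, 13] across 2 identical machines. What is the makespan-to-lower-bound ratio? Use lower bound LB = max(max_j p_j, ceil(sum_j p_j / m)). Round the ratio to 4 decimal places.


LPT order: [24, 24, 17, 13, 12, 4]
Machine loads after assignment: [45, 49]
LPT makespan = 49
Lower bound = max(max_job, ceil(total/2)) = max(24, 47) = 47
Ratio = 49 / 47 = 1.0426

1.0426


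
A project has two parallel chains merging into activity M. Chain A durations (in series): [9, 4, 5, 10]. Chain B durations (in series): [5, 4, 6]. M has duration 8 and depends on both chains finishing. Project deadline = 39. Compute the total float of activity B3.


Forward pass: ES(B3) = sum of predecessors on chain B = 9
EF = ES + duration = 9 + 6 = 15
Backward pass: LF(M) = deadline = 39; LS(M) = 39 - 8 = 31
LF(B3) = LS(M) - sum(successors on chain B) = 31 - 0 = 31
LS = LF - duration = 31 - 6 = 25
Total float = LS - ES = 25 - 9 = 16

16


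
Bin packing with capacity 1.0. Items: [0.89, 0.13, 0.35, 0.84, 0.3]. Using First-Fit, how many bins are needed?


Place items sequentially using First-Fit:
  Item 0.89 -> new Bin 1
  Item 0.13 -> new Bin 2
  Item 0.35 -> Bin 2 (now 0.48)
  Item 0.84 -> new Bin 3
  Item 0.3 -> Bin 2 (now 0.78)
Total bins used = 3

3


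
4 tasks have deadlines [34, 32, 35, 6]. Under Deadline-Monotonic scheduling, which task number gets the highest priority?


Sort tasks by relative deadline (ascending):
  Task 4: deadline = 6
  Task 2: deadline = 32
  Task 1: deadline = 34
  Task 3: deadline = 35
Priority order (highest first): [4, 2, 1, 3]
Highest priority task = 4

4


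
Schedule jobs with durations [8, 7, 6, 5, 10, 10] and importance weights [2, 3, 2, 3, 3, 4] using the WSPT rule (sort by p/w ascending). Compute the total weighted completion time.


Compute p/w ratios and sort ascending (WSPT): [(5, 3), (7, 3), (10, 4), (6, 2), (10, 3), (8, 2)]
Compute weighted completion times:
  Job (p=5,w=3): C=5, w*C=3*5=15
  Job (p=7,w=3): C=12, w*C=3*12=36
  Job (p=10,w=4): C=22, w*C=4*22=88
  Job (p=6,w=2): C=28, w*C=2*28=56
  Job (p=10,w=3): C=38, w*C=3*38=114
  Job (p=8,w=2): C=46, w*C=2*46=92
Total weighted completion time = 401

401


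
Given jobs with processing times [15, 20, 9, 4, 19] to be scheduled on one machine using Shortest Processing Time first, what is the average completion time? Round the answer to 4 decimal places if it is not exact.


Sort jobs by processing time (SPT order): [4, 9, 15, 19, 20]
Compute completion times sequentially:
  Job 1: processing = 4, completes at 4
  Job 2: processing = 9, completes at 13
  Job 3: processing = 15, completes at 28
  Job 4: processing = 19, completes at 47
  Job 5: processing = 20, completes at 67
Sum of completion times = 159
Average completion time = 159/5 = 31.8

31.8


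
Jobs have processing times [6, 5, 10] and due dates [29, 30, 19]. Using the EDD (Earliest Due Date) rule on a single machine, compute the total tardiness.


Sort by due date (EDD order): [(10, 19), (6, 29), (5, 30)]
Compute completion times and tardiness:
  Job 1: p=10, d=19, C=10, tardiness=max(0,10-19)=0
  Job 2: p=6, d=29, C=16, tardiness=max(0,16-29)=0
  Job 3: p=5, d=30, C=21, tardiness=max(0,21-30)=0
Total tardiness = 0

0


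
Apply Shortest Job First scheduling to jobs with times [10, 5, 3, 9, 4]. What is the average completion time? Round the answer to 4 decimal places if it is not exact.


SJF order (ascending): [3, 4, 5, 9, 10]
Completion times:
  Job 1: burst=3, C=3
  Job 2: burst=4, C=7
  Job 3: burst=5, C=12
  Job 4: burst=9, C=21
  Job 5: burst=10, C=31
Average completion = 74/5 = 14.8

14.8


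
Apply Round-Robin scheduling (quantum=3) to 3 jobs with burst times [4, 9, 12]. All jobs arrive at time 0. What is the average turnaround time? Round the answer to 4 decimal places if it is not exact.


Time quantum = 3
Execution trace:
  J1 runs 3 units, time = 3
  J2 runs 3 units, time = 6
  J3 runs 3 units, time = 9
  J1 runs 1 units, time = 10
  J2 runs 3 units, time = 13
  J3 runs 3 units, time = 16
  J2 runs 3 units, time = 19
  J3 runs 3 units, time = 22
  J3 runs 3 units, time = 25
Finish times: [10, 19, 25]
Average turnaround = 54/3 = 18.0

18.0


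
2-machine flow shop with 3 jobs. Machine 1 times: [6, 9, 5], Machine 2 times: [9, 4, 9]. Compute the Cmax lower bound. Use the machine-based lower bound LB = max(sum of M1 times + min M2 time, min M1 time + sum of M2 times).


LB1 = sum(M1 times) + min(M2 times) = 20 + 4 = 24
LB2 = min(M1 times) + sum(M2 times) = 5 + 22 = 27
Lower bound = max(LB1, LB2) = max(24, 27) = 27

27


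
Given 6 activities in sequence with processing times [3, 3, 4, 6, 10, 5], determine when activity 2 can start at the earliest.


Activity 2 starts after activities 1 through 1 complete.
Predecessor durations: [3]
ES = 3 = 3

3


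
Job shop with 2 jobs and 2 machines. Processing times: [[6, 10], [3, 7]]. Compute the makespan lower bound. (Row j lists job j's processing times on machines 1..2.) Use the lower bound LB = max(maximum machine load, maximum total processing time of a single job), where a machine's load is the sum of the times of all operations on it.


Machine loads:
  Machine 1: 6 + 3 = 9
  Machine 2: 10 + 7 = 17
Max machine load = 17
Job totals:
  Job 1: 16
  Job 2: 10
Max job total = 16
Lower bound = max(17, 16) = 17

17


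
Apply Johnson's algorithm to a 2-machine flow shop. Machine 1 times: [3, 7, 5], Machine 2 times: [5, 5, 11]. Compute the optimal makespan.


Apply Johnson's rule:
  Group 1 (a <= b): [(1, 3, 5), (3, 5, 11)]
  Group 2 (a > b): [(2, 7, 5)]
Optimal job order: [1, 3, 2]
Schedule:
  Job 1: M1 done at 3, M2 done at 8
  Job 3: M1 done at 8, M2 done at 19
  Job 2: M1 done at 15, M2 done at 24
Makespan = 24

24


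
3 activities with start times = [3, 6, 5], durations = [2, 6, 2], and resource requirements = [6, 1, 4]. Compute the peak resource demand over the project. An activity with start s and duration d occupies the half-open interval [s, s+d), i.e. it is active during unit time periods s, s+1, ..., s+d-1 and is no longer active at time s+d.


Each activity i is active on [start_i, start_i + duration_i).
Compute total resource usage per time slot:
  t=0: active resources = [], total = 0
  t=1: active resources = [], total = 0
  t=2: active resources = [], total = 0
  t=3: active resources = [6], total = 6
  t=4: active resources = [6], total = 6
  t=5: active resources = [4], total = 4
  t=6: active resources = [1, 4], total = 5
  t=7: active resources = [1], total = 1
  t=8: active resources = [1], total = 1
  t=9: active resources = [1], total = 1
  t=10: active resources = [1], total = 1
  t=11: active resources = [1], total = 1
Peak resource demand = 6

6


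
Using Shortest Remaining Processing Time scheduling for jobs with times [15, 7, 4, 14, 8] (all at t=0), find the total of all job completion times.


Since all jobs arrive at t=0, SRPT equals SPT ordering.
SPT order: [4, 7, 8, 14, 15]
Completion times:
  Job 1: p=4, C=4
  Job 2: p=7, C=11
  Job 3: p=8, C=19
  Job 4: p=14, C=33
  Job 5: p=15, C=48
Total completion time = 4 + 11 + 19 + 33 + 48 = 115

115


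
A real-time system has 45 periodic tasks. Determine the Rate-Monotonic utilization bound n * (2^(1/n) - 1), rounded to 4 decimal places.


Compute 2^(1/45) = 1.0155225125
Subtract 1: 1.0155225125 - 1 = 0.0155225125
Multiply by n: 45 * 0.0155225125 = 0.6985130625
Round to 4 dp: 0.6985

0.6985


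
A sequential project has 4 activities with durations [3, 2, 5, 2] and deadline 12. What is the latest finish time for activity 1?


LF(activity 1) = deadline - sum of successor durations
Successors: activities 2 through 4 with durations [2, 5, 2]
Sum of successor durations = 9
LF = 12 - 9 = 3

3


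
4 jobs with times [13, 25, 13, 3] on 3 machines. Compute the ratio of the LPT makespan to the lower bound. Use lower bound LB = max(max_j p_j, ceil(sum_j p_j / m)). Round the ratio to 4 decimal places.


LPT order: [25, 13, 13, 3]
Machine loads after assignment: [25, 16, 13]
LPT makespan = 25
Lower bound = max(max_job, ceil(total/3)) = max(25, 18) = 25
Ratio = 25 / 25 = 1.0

1.0


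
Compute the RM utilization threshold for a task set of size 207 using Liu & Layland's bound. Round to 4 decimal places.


Compute 2^(1/207) = 1.0033541497
Subtract 1: 1.0033541497 - 1 = 0.0033541497
Multiply by n: 207 * 0.0033541497 = 0.6943089879
Round to 4 dp: 0.6943

0.6943


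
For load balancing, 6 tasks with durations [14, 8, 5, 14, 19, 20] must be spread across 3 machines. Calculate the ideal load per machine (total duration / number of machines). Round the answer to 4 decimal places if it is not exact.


Total processing time = 14 + 8 + 5 + 14 + 19 + 20 = 80
Number of machines = 3
Ideal balanced load = 80 / 3 = 26.6667

26.6667


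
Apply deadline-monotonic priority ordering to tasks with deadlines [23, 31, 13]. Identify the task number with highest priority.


Sort tasks by relative deadline (ascending):
  Task 3: deadline = 13
  Task 1: deadline = 23
  Task 2: deadline = 31
Priority order (highest first): [3, 1, 2]
Highest priority task = 3

3


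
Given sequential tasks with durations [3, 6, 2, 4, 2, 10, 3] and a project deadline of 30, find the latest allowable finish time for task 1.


LF(activity 1) = deadline - sum of successor durations
Successors: activities 2 through 7 with durations [6, 2, 4, 2, 10, 3]
Sum of successor durations = 27
LF = 30 - 27 = 3

3


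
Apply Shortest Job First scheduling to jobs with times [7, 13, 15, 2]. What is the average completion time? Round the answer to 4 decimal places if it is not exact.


SJF order (ascending): [2, 7, 13, 15]
Completion times:
  Job 1: burst=2, C=2
  Job 2: burst=7, C=9
  Job 3: burst=13, C=22
  Job 4: burst=15, C=37
Average completion = 70/4 = 17.5

17.5


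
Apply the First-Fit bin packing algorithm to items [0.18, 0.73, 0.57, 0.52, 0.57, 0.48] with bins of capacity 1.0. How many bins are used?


Place items sequentially using First-Fit:
  Item 0.18 -> new Bin 1
  Item 0.73 -> Bin 1 (now 0.91)
  Item 0.57 -> new Bin 2
  Item 0.52 -> new Bin 3
  Item 0.57 -> new Bin 4
  Item 0.48 -> Bin 3 (now 1.0)
Total bins used = 4

4


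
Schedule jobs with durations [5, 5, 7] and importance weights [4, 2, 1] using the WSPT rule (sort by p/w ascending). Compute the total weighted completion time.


Compute p/w ratios and sort ascending (WSPT): [(5, 4), (5, 2), (7, 1)]
Compute weighted completion times:
  Job (p=5,w=4): C=5, w*C=4*5=20
  Job (p=5,w=2): C=10, w*C=2*10=20
  Job (p=7,w=1): C=17, w*C=1*17=17
Total weighted completion time = 57

57


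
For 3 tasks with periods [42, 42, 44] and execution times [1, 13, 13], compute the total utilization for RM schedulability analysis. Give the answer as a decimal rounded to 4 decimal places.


Compute individual utilizations (exact fractions):
  Task 1: C/T = 1/42 (approx. 0.0238)
  Task 2: C/T = 13/42 (approx. 0.3095)
  Task 3: C/T = 13/44 (approx. 0.2955)
Total utilization U = 1/42 + 13/42 + 13/44 = 83/132
Rounded to 4 decimal places: U = 0.6288
RM (Liu & Layland) bound for 3 tasks = 0.779763; compare with U = 83/132 (approx. 0.628788)
U <= bound, so schedulable by RM sufficient condition.

0.6288


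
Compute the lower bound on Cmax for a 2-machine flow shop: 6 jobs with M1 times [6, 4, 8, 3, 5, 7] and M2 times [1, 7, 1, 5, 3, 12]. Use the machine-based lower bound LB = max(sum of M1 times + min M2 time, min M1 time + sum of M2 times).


LB1 = sum(M1 times) + min(M2 times) = 33 + 1 = 34
LB2 = min(M1 times) + sum(M2 times) = 3 + 29 = 32
Lower bound = max(LB1, LB2) = max(34, 32) = 34

34


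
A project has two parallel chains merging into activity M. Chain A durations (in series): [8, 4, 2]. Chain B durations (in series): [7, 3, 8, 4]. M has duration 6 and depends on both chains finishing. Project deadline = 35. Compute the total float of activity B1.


Forward pass: ES(B1) = sum of predecessors on chain B = 0
EF = ES + duration = 0 + 7 = 7
Backward pass: LF(M) = deadline = 35; LS(M) = 35 - 6 = 29
LF(B1) = LS(M) - sum(successors on chain B) = 29 - 15 = 14
LS = LF - duration = 14 - 7 = 7
Total float = LS - ES = 7 - 0 = 7

7


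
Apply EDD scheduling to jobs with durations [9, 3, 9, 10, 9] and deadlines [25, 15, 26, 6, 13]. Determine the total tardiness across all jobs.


Sort by due date (EDD order): [(10, 6), (9, 13), (3, 15), (9, 25), (9, 26)]
Compute completion times and tardiness:
  Job 1: p=10, d=6, C=10, tardiness=max(0,10-6)=4
  Job 2: p=9, d=13, C=19, tardiness=max(0,19-13)=6
  Job 3: p=3, d=15, C=22, tardiness=max(0,22-15)=7
  Job 4: p=9, d=25, C=31, tardiness=max(0,31-25)=6
  Job 5: p=9, d=26, C=40, tardiness=max(0,40-26)=14
Total tardiness = 37

37


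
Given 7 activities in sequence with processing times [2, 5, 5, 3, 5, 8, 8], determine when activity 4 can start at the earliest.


Activity 4 starts after activities 1 through 3 complete.
Predecessor durations: [2, 5, 5]
ES = 2 + 5 + 5 = 12

12


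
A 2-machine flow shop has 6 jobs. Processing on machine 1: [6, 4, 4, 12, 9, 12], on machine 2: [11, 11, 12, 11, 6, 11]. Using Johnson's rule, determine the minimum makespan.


Apply Johnson's rule:
  Group 1 (a <= b): [(2, 4, 11), (3, 4, 12), (1, 6, 11)]
  Group 2 (a > b): [(4, 12, 11), (6, 12, 11), (5, 9, 6)]
Optimal job order: [2, 3, 1, 4, 6, 5]
Schedule:
  Job 2: M1 done at 4, M2 done at 15
  Job 3: M1 done at 8, M2 done at 27
  Job 1: M1 done at 14, M2 done at 38
  Job 4: M1 done at 26, M2 done at 49
  Job 6: M1 done at 38, M2 done at 60
  Job 5: M1 done at 47, M2 done at 66
Makespan = 66

66


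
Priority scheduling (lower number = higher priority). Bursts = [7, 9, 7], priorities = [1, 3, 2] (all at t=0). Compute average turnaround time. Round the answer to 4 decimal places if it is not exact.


Sort by priority (ascending = highest first):
Order: [(1, 7), (2, 7), (3, 9)]
Completion times:
  Priority 1, burst=7, C=7
  Priority 2, burst=7, C=14
  Priority 3, burst=9, C=23
Average turnaround = 44/3 = 14.6667

14.6667


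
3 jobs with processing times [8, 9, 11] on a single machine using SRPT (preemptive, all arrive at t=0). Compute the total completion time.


Since all jobs arrive at t=0, SRPT equals SPT ordering.
SPT order: [8, 9, 11]
Completion times:
  Job 1: p=8, C=8
  Job 2: p=9, C=17
  Job 3: p=11, C=28
Total completion time = 8 + 17 + 28 = 53

53


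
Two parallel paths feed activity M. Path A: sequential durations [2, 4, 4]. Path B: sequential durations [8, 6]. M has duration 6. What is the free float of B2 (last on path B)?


ES(B2) = sum of predecessors on chain B = 8
EF(B2) = ES + duration = 8 + 6 = 14
Successor of B2 is M. ES(M) = max(sum(A), sum(B)) = max(10, 14) = 14
Free float = ES(successor) - EF(current) = 14 - 14 = 0

0


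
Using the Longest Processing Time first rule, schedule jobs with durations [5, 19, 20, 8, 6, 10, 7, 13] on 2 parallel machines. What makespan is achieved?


Sort jobs in decreasing order (LPT): [20, 19, 13, 10, 8, 7, 6, 5]
Assign each job to the least loaded machine:
  Machine 1: jobs [20, 10, 8, 6], load = 44
  Machine 2: jobs [19, 13, 7, 5], load = 44
Makespan = max load = 44

44


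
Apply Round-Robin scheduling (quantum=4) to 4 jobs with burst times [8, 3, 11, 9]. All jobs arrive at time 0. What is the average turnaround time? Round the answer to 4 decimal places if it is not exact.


Time quantum = 4
Execution trace:
  J1 runs 4 units, time = 4
  J2 runs 3 units, time = 7
  J3 runs 4 units, time = 11
  J4 runs 4 units, time = 15
  J1 runs 4 units, time = 19
  J3 runs 4 units, time = 23
  J4 runs 4 units, time = 27
  J3 runs 3 units, time = 30
  J4 runs 1 units, time = 31
Finish times: [19, 7, 30, 31]
Average turnaround = 87/4 = 21.75

21.75


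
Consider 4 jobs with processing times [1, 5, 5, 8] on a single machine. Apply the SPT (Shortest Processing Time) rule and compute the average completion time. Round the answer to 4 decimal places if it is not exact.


Sort jobs by processing time (SPT order): [1, 5, 5, 8]
Compute completion times sequentially:
  Job 1: processing = 1, completes at 1
  Job 2: processing = 5, completes at 6
  Job 3: processing = 5, completes at 11
  Job 4: processing = 8, completes at 19
Sum of completion times = 37
Average completion time = 37/4 = 9.25

9.25


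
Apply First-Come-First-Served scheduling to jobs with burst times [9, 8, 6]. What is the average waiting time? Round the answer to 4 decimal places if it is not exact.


FCFS order (as given): [9, 8, 6]
Waiting times:
  Job 1: wait = 0
  Job 2: wait = 9
  Job 3: wait = 17
Sum of waiting times = 26
Average waiting time = 26/3 = 8.6667

8.6667


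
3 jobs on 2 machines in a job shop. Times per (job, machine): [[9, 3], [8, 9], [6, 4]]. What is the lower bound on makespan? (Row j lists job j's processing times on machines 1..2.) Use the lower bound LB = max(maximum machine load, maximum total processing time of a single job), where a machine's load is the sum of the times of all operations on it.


Machine loads:
  Machine 1: 9 + 8 + 6 = 23
  Machine 2: 3 + 9 + 4 = 16
Max machine load = 23
Job totals:
  Job 1: 12
  Job 2: 17
  Job 3: 10
Max job total = 17
Lower bound = max(23, 17) = 23

23


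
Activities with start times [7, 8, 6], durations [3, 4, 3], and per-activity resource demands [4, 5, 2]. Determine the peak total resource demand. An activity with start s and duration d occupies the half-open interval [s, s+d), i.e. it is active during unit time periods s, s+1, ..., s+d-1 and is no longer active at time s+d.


Each activity i is active on [start_i, start_i + duration_i).
Compute total resource usage per time slot:
  t=0: active resources = [], total = 0
  t=1: active resources = [], total = 0
  t=2: active resources = [], total = 0
  t=3: active resources = [], total = 0
  t=4: active resources = [], total = 0
  t=5: active resources = [], total = 0
  t=6: active resources = [2], total = 2
  t=7: active resources = [4, 2], total = 6
  t=8: active resources = [4, 5, 2], total = 11
  t=9: active resources = [4, 5], total = 9
  t=10: active resources = [5], total = 5
  t=11: active resources = [5], total = 5
Peak resource demand = 11

11


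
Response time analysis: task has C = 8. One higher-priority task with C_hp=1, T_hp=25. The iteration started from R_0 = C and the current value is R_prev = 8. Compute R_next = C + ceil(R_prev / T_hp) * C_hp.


R_next = C + ceil(R_prev / T_hp) * C_hp
ceil(8 / 25) = ceil(0.32) = 1
Interference = 1 * 1 = 1
R_next = 8 + 1 = 9

9


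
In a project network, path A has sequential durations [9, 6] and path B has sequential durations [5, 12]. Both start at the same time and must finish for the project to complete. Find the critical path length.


Path A total = 9 + 6 = 15
Path B total = 5 + 12 = 17
Critical path = longest path = max(15, 17) = 17

17


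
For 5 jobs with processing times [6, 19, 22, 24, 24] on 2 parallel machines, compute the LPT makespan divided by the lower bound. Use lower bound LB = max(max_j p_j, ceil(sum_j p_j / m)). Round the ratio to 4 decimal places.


LPT order: [24, 24, 22, 19, 6]
Machine loads after assignment: [46, 49]
LPT makespan = 49
Lower bound = max(max_job, ceil(total/2)) = max(24, 48) = 48
Ratio = 49 / 48 = 1.0208

1.0208


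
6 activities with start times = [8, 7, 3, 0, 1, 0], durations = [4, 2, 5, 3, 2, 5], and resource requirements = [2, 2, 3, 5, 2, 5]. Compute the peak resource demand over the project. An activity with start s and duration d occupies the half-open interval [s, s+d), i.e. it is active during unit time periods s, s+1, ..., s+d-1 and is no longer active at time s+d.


Each activity i is active on [start_i, start_i + duration_i).
Compute total resource usage per time slot:
  t=0: active resources = [5, 5], total = 10
  t=1: active resources = [5, 2, 5], total = 12
  t=2: active resources = [5, 2, 5], total = 12
  t=3: active resources = [3, 5], total = 8
  t=4: active resources = [3, 5], total = 8
  t=5: active resources = [3], total = 3
  t=6: active resources = [3], total = 3
  t=7: active resources = [2, 3], total = 5
  t=8: active resources = [2, 2], total = 4
  t=9: active resources = [2], total = 2
  t=10: active resources = [2], total = 2
  t=11: active resources = [2], total = 2
Peak resource demand = 12

12


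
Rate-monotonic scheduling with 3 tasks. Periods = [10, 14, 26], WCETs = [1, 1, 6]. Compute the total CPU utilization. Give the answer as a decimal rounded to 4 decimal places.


Compute individual utilizations (exact fractions):
  Task 1: C/T = 1/10 (approx. 0.1)
  Task 2: C/T = 1/14 (approx. 0.0714)
  Task 3: C/T = 6/26 = 3/13 (approx. 0.2308)
Total utilization U = 1/10 + 1/14 + 3/13 = 183/455
Rounded to 4 decimal places: U = 0.4022
RM (Liu & Layland) bound for 3 tasks = 0.779763; compare with U = 183/455 (approx. 0.402198)
U <= bound, so schedulable by RM sufficient condition.

0.4022


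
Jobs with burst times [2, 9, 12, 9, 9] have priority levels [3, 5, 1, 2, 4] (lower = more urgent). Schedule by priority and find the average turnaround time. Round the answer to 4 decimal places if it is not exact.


Sort by priority (ascending = highest first):
Order: [(1, 12), (2, 9), (3, 2), (4, 9), (5, 9)]
Completion times:
  Priority 1, burst=12, C=12
  Priority 2, burst=9, C=21
  Priority 3, burst=2, C=23
  Priority 4, burst=9, C=32
  Priority 5, burst=9, C=41
Average turnaround = 129/5 = 25.8

25.8


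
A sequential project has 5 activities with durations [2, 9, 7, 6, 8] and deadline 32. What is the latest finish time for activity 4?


LF(activity 4) = deadline - sum of successor durations
Successors: activities 5 through 5 with durations [8]
Sum of successor durations = 8
LF = 32 - 8 = 24

24


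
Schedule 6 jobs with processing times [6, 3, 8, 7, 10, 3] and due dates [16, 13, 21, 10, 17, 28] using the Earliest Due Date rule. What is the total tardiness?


Sort by due date (EDD order): [(7, 10), (3, 13), (6, 16), (10, 17), (8, 21), (3, 28)]
Compute completion times and tardiness:
  Job 1: p=7, d=10, C=7, tardiness=max(0,7-10)=0
  Job 2: p=3, d=13, C=10, tardiness=max(0,10-13)=0
  Job 3: p=6, d=16, C=16, tardiness=max(0,16-16)=0
  Job 4: p=10, d=17, C=26, tardiness=max(0,26-17)=9
  Job 5: p=8, d=21, C=34, tardiness=max(0,34-21)=13
  Job 6: p=3, d=28, C=37, tardiness=max(0,37-28)=9
Total tardiness = 31

31


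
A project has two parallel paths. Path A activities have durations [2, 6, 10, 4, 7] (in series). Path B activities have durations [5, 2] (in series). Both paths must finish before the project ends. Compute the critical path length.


Path A total = 2 + 6 + 10 + 4 + 7 = 29
Path B total = 5 + 2 = 7
Critical path = longest path = max(29, 7) = 29

29


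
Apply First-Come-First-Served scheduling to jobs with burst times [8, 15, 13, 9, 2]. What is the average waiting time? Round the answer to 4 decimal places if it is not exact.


FCFS order (as given): [8, 15, 13, 9, 2]
Waiting times:
  Job 1: wait = 0
  Job 2: wait = 8
  Job 3: wait = 23
  Job 4: wait = 36
  Job 5: wait = 45
Sum of waiting times = 112
Average waiting time = 112/5 = 22.4

22.4


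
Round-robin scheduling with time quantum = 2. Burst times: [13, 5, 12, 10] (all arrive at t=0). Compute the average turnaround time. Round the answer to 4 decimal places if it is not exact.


Time quantum = 2
Execution trace:
  J1 runs 2 units, time = 2
  J2 runs 2 units, time = 4
  J3 runs 2 units, time = 6
  J4 runs 2 units, time = 8
  J1 runs 2 units, time = 10
  J2 runs 2 units, time = 12
  J3 runs 2 units, time = 14
  J4 runs 2 units, time = 16
  J1 runs 2 units, time = 18
  J2 runs 1 units, time = 19
  J3 runs 2 units, time = 21
  J4 runs 2 units, time = 23
  J1 runs 2 units, time = 25
  J3 runs 2 units, time = 27
  J4 runs 2 units, time = 29
  J1 runs 2 units, time = 31
  J3 runs 2 units, time = 33
  J4 runs 2 units, time = 35
  J1 runs 2 units, time = 37
  J3 runs 2 units, time = 39
  J1 runs 1 units, time = 40
Finish times: [40, 19, 39, 35]
Average turnaround = 133/4 = 33.25

33.25


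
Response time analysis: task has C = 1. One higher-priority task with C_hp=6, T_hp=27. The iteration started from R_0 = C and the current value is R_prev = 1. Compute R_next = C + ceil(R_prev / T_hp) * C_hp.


R_next = C + ceil(R_prev / T_hp) * C_hp
ceil(1 / 27) = ceil(0.037) = 1
Interference = 1 * 6 = 6
R_next = 1 + 6 = 7

7


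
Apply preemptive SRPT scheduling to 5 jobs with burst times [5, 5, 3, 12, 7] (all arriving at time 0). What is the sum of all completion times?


Since all jobs arrive at t=0, SRPT equals SPT ordering.
SPT order: [3, 5, 5, 7, 12]
Completion times:
  Job 1: p=3, C=3
  Job 2: p=5, C=8
  Job 3: p=5, C=13
  Job 4: p=7, C=20
  Job 5: p=12, C=32
Total completion time = 3 + 8 + 13 + 20 + 32 = 76

76


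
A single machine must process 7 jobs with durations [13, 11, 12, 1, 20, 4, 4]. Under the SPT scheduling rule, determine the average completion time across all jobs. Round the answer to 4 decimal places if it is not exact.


Sort jobs by processing time (SPT order): [1, 4, 4, 11, 12, 13, 20]
Compute completion times sequentially:
  Job 1: processing = 1, completes at 1
  Job 2: processing = 4, completes at 5
  Job 3: processing = 4, completes at 9
  Job 4: processing = 11, completes at 20
  Job 5: processing = 12, completes at 32
  Job 6: processing = 13, completes at 45
  Job 7: processing = 20, completes at 65
Sum of completion times = 177
Average completion time = 177/7 = 25.2857

25.2857
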